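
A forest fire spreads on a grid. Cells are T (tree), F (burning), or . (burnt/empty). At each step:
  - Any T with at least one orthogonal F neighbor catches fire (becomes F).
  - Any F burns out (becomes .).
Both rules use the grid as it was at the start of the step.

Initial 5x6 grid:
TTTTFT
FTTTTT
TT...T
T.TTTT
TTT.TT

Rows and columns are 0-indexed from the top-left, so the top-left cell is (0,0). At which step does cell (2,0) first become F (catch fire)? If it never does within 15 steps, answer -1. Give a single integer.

Step 1: cell (2,0)='F' (+6 fires, +2 burnt)
  -> target ignites at step 1
Step 2: cell (2,0)='.' (+7 fires, +6 burnt)
Step 3: cell (2,0)='.' (+2 fires, +7 burnt)
Step 4: cell (2,0)='.' (+2 fires, +2 burnt)
Step 5: cell (2,0)='.' (+3 fires, +2 burnt)
Step 6: cell (2,0)='.' (+3 fires, +3 burnt)
Step 7: cell (2,0)='.' (+0 fires, +3 burnt)
  fire out at step 7

1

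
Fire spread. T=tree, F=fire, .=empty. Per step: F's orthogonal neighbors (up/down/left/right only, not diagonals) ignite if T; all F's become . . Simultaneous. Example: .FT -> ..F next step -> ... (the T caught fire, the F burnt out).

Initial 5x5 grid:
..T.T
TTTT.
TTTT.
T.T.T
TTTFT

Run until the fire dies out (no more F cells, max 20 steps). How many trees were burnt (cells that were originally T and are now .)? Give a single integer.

Answer: 16

Derivation:
Step 1: +2 fires, +1 burnt (F count now 2)
Step 2: +3 fires, +2 burnt (F count now 3)
Step 3: +2 fires, +3 burnt (F count now 2)
Step 4: +4 fires, +2 burnt (F count now 4)
Step 5: +4 fires, +4 burnt (F count now 4)
Step 6: +1 fires, +4 burnt (F count now 1)
Step 7: +0 fires, +1 burnt (F count now 0)
Fire out after step 7
Initially T: 17, now '.': 24
Total burnt (originally-T cells now '.'): 16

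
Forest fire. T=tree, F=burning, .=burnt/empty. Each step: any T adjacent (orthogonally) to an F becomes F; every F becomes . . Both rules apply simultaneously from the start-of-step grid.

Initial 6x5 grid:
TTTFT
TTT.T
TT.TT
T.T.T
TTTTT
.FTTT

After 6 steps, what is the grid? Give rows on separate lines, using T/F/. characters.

Step 1: 4 trees catch fire, 2 burn out
  TTF.F
  TTT.T
  TT.TT
  T.T.T
  TFTTT
  ..FTT
Step 2: 6 trees catch fire, 4 burn out
  TF...
  TTF.F
  TT.TT
  T.T.T
  F.FTT
  ...FT
Step 3: 7 trees catch fire, 6 burn out
  F....
  TF...
  TT.TF
  F.F.T
  ...FT
  ....F
Step 4: 6 trees catch fire, 7 burn out
  .....
  F....
  FF.F.
  ....F
  ....F
  .....
Step 5: 0 trees catch fire, 6 burn out
  .....
  .....
  .....
  .....
  .....
  .....
Step 6: 0 trees catch fire, 0 burn out
  .....
  .....
  .....
  .....
  .....
  .....

.....
.....
.....
.....
.....
.....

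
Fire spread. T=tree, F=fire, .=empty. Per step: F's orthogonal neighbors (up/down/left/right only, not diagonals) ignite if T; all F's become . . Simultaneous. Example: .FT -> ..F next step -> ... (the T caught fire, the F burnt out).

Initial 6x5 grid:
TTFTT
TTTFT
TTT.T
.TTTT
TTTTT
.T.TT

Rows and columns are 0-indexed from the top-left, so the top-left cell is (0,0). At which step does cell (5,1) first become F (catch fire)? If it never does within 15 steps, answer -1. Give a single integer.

Step 1: cell (5,1)='T' (+4 fires, +2 burnt)
Step 2: cell (5,1)='T' (+5 fires, +4 burnt)
Step 3: cell (5,1)='T' (+4 fires, +5 burnt)
Step 4: cell (5,1)='T' (+5 fires, +4 burnt)
Step 5: cell (5,1)='T' (+3 fires, +5 burnt)
Step 6: cell (5,1)='F' (+3 fires, +3 burnt)
  -> target ignites at step 6
Step 7: cell (5,1)='.' (+0 fires, +3 burnt)
  fire out at step 7

6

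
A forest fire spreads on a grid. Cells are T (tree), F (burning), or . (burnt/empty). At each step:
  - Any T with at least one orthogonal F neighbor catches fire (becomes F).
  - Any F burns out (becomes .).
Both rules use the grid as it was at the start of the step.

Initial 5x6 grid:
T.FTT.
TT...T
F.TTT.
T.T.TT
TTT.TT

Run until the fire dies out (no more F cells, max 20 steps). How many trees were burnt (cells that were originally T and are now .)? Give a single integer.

Answer: 17

Derivation:
Step 1: +3 fires, +2 burnt (F count now 3)
Step 2: +4 fires, +3 burnt (F count now 4)
Step 3: +1 fires, +4 burnt (F count now 1)
Step 4: +1 fires, +1 burnt (F count now 1)
Step 5: +1 fires, +1 burnt (F count now 1)
Step 6: +1 fires, +1 burnt (F count now 1)
Step 7: +1 fires, +1 burnt (F count now 1)
Step 8: +1 fires, +1 burnt (F count now 1)
Step 9: +1 fires, +1 burnt (F count now 1)
Step 10: +2 fires, +1 burnt (F count now 2)
Step 11: +1 fires, +2 burnt (F count now 1)
Step 12: +0 fires, +1 burnt (F count now 0)
Fire out after step 12
Initially T: 18, now '.': 29
Total burnt (originally-T cells now '.'): 17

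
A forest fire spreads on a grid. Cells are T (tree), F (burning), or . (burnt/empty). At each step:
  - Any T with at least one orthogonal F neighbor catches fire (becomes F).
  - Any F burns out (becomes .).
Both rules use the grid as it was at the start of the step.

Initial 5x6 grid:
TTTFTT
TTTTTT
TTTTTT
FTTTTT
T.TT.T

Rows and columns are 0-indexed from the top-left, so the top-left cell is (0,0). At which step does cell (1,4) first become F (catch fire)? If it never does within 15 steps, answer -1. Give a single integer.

Step 1: cell (1,4)='T' (+6 fires, +2 burnt)
Step 2: cell (1,4)='F' (+8 fires, +6 burnt)
  -> target ignites at step 2
Step 3: cell (1,4)='.' (+7 fires, +8 burnt)
Step 4: cell (1,4)='.' (+3 fires, +7 burnt)
Step 5: cell (1,4)='.' (+1 fires, +3 burnt)
Step 6: cell (1,4)='.' (+1 fires, +1 burnt)
Step 7: cell (1,4)='.' (+0 fires, +1 burnt)
  fire out at step 7

2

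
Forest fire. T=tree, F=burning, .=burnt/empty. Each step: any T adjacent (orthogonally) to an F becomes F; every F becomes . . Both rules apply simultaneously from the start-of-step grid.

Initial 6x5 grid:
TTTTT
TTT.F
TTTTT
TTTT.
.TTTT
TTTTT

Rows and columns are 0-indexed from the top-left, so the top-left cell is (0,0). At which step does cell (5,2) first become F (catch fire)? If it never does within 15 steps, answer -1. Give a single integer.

Step 1: cell (5,2)='T' (+2 fires, +1 burnt)
Step 2: cell (5,2)='T' (+2 fires, +2 burnt)
Step 3: cell (5,2)='T' (+3 fires, +2 burnt)
Step 4: cell (5,2)='T' (+5 fires, +3 burnt)
Step 5: cell (5,2)='T' (+7 fires, +5 burnt)
Step 6: cell (5,2)='F' (+5 fires, +7 burnt)
  -> target ignites at step 6
Step 7: cell (5,2)='.' (+1 fires, +5 burnt)
Step 8: cell (5,2)='.' (+1 fires, +1 burnt)
Step 9: cell (5,2)='.' (+0 fires, +1 burnt)
  fire out at step 9

6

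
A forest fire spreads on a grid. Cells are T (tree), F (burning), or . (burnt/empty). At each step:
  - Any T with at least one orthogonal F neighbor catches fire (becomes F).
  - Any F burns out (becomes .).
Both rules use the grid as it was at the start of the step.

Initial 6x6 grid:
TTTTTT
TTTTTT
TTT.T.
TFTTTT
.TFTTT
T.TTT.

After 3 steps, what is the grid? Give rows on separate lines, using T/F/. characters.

Step 1: 6 trees catch fire, 2 burn out
  TTTTTT
  TTTTTT
  TFT.T.
  F.FTTT
  .F.FTT
  T.FTT.
Step 2: 6 trees catch fire, 6 burn out
  TTTTTT
  TFTTTT
  F.F.T.
  ...FTT
  ....FT
  T..FT.
Step 3: 6 trees catch fire, 6 burn out
  TFTTTT
  F.FTTT
  ....T.
  ....FT
  .....F
  T...F.

TFTTTT
F.FTTT
....T.
....FT
.....F
T...F.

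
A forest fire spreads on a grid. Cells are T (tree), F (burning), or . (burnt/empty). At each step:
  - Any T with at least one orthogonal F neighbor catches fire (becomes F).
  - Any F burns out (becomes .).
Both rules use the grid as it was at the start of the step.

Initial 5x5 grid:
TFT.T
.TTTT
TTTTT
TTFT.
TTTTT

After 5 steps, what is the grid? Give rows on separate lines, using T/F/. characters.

Step 1: 7 trees catch fire, 2 burn out
  F.F.T
  .FTTT
  TTFTT
  TF.F.
  TTFTT
Step 2: 6 trees catch fire, 7 burn out
  ....T
  ..FTT
  TF.FT
  F....
  TF.FT
Step 3: 5 trees catch fire, 6 burn out
  ....T
  ...FT
  F...F
  .....
  F...F
Step 4: 1 trees catch fire, 5 burn out
  ....T
  ....F
  .....
  .....
  .....
Step 5: 1 trees catch fire, 1 burn out
  ....F
  .....
  .....
  .....
  .....

....F
.....
.....
.....
.....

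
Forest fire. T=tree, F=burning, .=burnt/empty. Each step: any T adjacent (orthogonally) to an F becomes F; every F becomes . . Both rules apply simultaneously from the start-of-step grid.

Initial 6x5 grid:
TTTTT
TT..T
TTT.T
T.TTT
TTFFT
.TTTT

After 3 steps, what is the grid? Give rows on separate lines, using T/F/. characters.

Step 1: 6 trees catch fire, 2 burn out
  TTTTT
  TT..T
  TTT.T
  T.FFT
  TF..F
  .TFFT
Step 2: 5 trees catch fire, 6 burn out
  TTTTT
  TT..T
  TTF.T
  T...F
  F....
  .F..F
Step 3: 3 trees catch fire, 5 burn out
  TTTTT
  TT..T
  TF..F
  F....
  .....
  .....

TTTTT
TT..T
TF..F
F....
.....
.....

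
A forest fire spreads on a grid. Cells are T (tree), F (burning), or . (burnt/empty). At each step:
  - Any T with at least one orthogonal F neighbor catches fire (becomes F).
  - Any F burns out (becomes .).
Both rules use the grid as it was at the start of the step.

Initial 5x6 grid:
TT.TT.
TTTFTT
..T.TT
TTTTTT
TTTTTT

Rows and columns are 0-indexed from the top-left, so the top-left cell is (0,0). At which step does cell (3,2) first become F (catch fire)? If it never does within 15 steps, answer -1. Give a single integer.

Step 1: cell (3,2)='T' (+3 fires, +1 burnt)
Step 2: cell (3,2)='T' (+5 fires, +3 burnt)
Step 3: cell (3,2)='F' (+5 fires, +5 burnt)
  -> target ignites at step 3
Step 4: cell (3,2)='.' (+6 fires, +5 burnt)
Step 5: cell (3,2)='.' (+4 fires, +6 burnt)
Step 6: cell (3,2)='.' (+1 fires, +4 burnt)
Step 7: cell (3,2)='.' (+0 fires, +1 burnt)
  fire out at step 7

3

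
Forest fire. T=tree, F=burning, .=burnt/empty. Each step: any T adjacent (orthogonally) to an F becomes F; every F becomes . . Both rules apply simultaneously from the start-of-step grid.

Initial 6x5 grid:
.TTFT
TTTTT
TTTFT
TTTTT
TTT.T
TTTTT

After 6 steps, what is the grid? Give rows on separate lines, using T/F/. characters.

Step 1: 6 trees catch fire, 2 burn out
  .TF.F
  TTTFT
  TTF.F
  TTTFT
  TTT.T
  TTTTT
Step 2: 6 trees catch fire, 6 burn out
  .F...
  TTF.F
  TF...
  TTF.F
  TTT.T
  TTTTT
Step 3: 5 trees catch fire, 6 burn out
  .....
  TF...
  F....
  TF...
  TTF.F
  TTTTT
Step 4: 5 trees catch fire, 5 burn out
  .....
  F....
  .....
  F....
  TF...
  TTFTF
Step 5: 3 trees catch fire, 5 burn out
  .....
  .....
  .....
  .....
  F....
  TF.F.
Step 6: 1 trees catch fire, 3 burn out
  .....
  .....
  .....
  .....
  .....
  F....

.....
.....
.....
.....
.....
F....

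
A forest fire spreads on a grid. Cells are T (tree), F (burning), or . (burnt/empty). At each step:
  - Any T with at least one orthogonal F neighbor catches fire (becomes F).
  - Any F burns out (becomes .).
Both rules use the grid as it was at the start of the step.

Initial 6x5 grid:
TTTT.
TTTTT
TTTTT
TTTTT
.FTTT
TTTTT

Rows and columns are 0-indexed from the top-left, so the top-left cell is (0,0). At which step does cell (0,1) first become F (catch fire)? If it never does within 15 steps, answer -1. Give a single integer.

Step 1: cell (0,1)='T' (+3 fires, +1 burnt)
Step 2: cell (0,1)='T' (+6 fires, +3 burnt)
Step 3: cell (0,1)='T' (+6 fires, +6 burnt)
Step 4: cell (0,1)='F' (+6 fires, +6 burnt)
  -> target ignites at step 4
Step 5: cell (0,1)='.' (+4 fires, +6 burnt)
Step 6: cell (0,1)='.' (+2 fires, +4 burnt)
Step 7: cell (0,1)='.' (+0 fires, +2 burnt)
  fire out at step 7

4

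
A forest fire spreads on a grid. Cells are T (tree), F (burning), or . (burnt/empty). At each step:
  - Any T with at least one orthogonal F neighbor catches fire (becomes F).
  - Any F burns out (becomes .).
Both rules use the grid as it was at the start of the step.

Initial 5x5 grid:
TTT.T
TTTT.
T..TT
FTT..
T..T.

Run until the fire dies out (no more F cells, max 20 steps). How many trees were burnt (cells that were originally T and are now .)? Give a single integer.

Answer: 13

Derivation:
Step 1: +3 fires, +1 burnt (F count now 3)
Step 2: +2 fires, +3 burnt (F count now 2)
Step 3: +2 fires, +2 burnt (F count now 2)
Step 4: +2 fires, +2 burnt (F count now 2)
Step 5: +2 fires, +2 burnt (F count now 2)
Step 6: +1 fires, +2 burnt (F count now 1)
Step 7: +1 fires, +1 burnt (F count now 1)
Step 8: +0 fires, +1 burnt (F count now 0)
Fire out after step 8
Initially T: 15, now '.': 23
Total burnt (originally-T cells now '.'): 13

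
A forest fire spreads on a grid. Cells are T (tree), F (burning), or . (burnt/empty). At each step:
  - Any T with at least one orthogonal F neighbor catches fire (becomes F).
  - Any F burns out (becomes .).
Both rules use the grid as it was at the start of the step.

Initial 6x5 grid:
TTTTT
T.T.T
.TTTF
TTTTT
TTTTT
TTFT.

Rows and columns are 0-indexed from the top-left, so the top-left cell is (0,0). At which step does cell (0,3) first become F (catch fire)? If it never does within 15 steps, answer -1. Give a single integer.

Step 1: cell (0,3)='T' (+6 fires, +2 burnt)
Step 2: cell (0,3)='T' (+8 fires, +6 burnt)
Step 3: cell (0,3)='F' (+5 fires, +8 burnt)
  -> target ignites at step 3
Step 4: cell (0,3)='.' (+2 fires, +5 burnt)
Step 5: cell (0,3)='.' (+1 fires, +2 burnt)
Step 6: cell (0,3)='.' (+1 fires, +1 burnt)
Step 7: cell (0,3)='.' (+1 fires, +1 burnt)
Step 8: cell (0,3)='.' (+0 fires, +1 burnt)
  fire out at step 8

3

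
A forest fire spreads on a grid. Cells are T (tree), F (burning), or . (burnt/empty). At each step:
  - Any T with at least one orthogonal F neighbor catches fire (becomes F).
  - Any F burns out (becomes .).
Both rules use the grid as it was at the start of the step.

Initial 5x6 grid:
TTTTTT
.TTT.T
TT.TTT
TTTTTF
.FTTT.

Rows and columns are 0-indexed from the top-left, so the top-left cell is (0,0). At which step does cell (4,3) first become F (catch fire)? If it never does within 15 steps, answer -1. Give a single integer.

Step 1: cell (4,3)='T' (+4 fires, +2 burnt)
Step 2: cell (4,3)='F' (+8 fires, +4 burnt)
  -> target ignites at step 2
Step 3: cell (4,3)='.' (+4 fires, +8 burnt)
Step 4: cell (4,3)='.' (+4 fires, +4 burnt)
Step 5: cell (4,3)='.' (+3 fires, +4 burnt)
Step 6: cell (4,3)='.' (+0 fires, +3 burnt)
  fire out at step 6

2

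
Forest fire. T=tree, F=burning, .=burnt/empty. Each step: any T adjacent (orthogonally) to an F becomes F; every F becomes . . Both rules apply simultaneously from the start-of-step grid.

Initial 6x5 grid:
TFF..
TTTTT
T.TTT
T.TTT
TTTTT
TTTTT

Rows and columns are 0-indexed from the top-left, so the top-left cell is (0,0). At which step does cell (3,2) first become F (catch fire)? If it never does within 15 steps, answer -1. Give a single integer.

Step 1: cell (3,2)='T' (+3 fires, +2 burnt)
Step 2: cell (3,2)='T' (+3 fires, +3 burnt)
Step 3: cell (3,2)='F' (+4 fires, +3 burnt)
  -> target ignites at step 3
Step 4: cell (3,2)='.' (+4 fires, +4 burnt)
Step 5: cell (3,2)='.' (+5 fires, +4 burnt)
Step 6: cell (3,2)='.' (+4 fires, +5 burnt)
Step 7: cell (3,2)='.' (+1 fires, +4 burnt)
Step 8: cell (3,2)='.' (+0 fires, +1 burnt)
  fire out at step 8

3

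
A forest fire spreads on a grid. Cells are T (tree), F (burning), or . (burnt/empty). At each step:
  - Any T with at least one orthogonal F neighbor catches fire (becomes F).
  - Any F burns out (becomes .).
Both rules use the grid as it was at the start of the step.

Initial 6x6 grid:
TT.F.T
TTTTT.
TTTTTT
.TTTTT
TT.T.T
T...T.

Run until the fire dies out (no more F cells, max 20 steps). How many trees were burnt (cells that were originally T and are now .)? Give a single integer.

Step 1: +1 fires, +1 burnt (F count now 1)
Step 2: +3 fires, +1 burnt (F count now 3)
Step 3: +4 fires, +3 burnt (F count now 4)
Step 4: +7 fires, +4 burnt (F count now 7)
Step 5: +4 fires, +7 burnt (F count now 4)
Step 6: +2 fires, +4 burnt (F count now 2)
Step 7: +1 fires, +2 burnt (F count now 1)
Step 8: +1 fires, +1 burnt (F count now 1)
Step 9: +0 fires, +1 burnt (F count now 0)
Fire out after step 9
Initially T: 25, now '.': 34
Total burnt (originally-T cells now '.'): 23

Answer: 23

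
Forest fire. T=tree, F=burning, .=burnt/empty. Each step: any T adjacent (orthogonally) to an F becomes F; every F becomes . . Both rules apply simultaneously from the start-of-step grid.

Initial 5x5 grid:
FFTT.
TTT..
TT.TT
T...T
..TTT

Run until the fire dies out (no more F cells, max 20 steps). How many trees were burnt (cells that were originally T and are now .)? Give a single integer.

Step 1: +3 fires, +2 burnt (F count now 3)
Step 2: +4 fires, +3 burnt (F count now 4)
Step 3: +1 fires, +4 burnt (F count now 1)
Step 4: +0 fires, +1 burnt (F count now 0)
Fire out after step 4
Initially T: 14, now '.': 19
Total burnt (originally-T cells now '.'): 8

Answer: 8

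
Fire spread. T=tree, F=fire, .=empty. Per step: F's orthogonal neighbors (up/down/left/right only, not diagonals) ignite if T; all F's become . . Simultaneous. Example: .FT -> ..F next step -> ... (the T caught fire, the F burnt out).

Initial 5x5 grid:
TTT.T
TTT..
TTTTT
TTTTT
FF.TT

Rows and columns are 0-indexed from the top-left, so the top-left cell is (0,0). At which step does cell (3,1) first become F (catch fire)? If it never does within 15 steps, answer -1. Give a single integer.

Step 1: cell (3,1)='F' (+2 fires, +2 burnt)
  -> target ignites at step 1
Step 2: cell (3,1)='.' (+3 fires, +2 burnt)
Step 3: cell (3,1)='.' (+4 fires, +3 burnt)
Step 4: cell (3,1)='.' (+6 fires, +4 burnt)
Step 5: cell (3,1)='.' (+3 fires, +6 burnt)
Step 6: cell (3,1)='.' (+0 fires, +3 burnt)
  fire out at step 6

1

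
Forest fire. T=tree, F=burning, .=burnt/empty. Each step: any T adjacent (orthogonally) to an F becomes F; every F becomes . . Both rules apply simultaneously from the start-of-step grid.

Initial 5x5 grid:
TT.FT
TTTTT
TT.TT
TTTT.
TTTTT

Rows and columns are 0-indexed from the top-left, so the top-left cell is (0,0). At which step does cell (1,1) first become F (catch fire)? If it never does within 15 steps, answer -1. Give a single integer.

Step 1: cell (1,1)='T' (+2 fires, +1 burnt)
Step 2: cell (1,1)='T' (+3 fires, +2 burnt)
Step 3: cell (1,1)='F' (+3 fires, +3 burnt)
  -> target ignites at step 3
Step 4: cell (1,1)='.' (+5 fires, +3 burnt)
Step 5: cell (1,1)='.' (+5 fires, +5 burnt)
Step 6: cell (1,1)='.' (+2 fires, +5 burnt)
Step 7: cell (1,1)='.' (+1 fires, +2 burnt)
Step 8: cell (1,1)='.' (+0 fires, +1 burnt)
  fire out at step 8

3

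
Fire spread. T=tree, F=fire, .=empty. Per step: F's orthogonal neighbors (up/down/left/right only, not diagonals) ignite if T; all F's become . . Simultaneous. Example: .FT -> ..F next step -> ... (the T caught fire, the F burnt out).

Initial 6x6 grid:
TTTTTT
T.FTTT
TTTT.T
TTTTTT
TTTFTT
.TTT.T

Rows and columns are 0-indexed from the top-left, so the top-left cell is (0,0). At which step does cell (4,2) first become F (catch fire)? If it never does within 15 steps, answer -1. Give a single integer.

Step 1: cell (4,2)='F' (+7 fires, +2 burnt)
  -> target ignites at step 1
Step 2: cell (4,2)='.' (+10 fires, +7 burnt)
Step 3: cell (4,2)='.' (+9 fires, +10 burnt)
Step 4: cell (4,2)='.' (+4 fires, +9 burnt)
Step 5: cell (4,2)='.' (+0 fires, +4 burnt)
  fire out at step 5

1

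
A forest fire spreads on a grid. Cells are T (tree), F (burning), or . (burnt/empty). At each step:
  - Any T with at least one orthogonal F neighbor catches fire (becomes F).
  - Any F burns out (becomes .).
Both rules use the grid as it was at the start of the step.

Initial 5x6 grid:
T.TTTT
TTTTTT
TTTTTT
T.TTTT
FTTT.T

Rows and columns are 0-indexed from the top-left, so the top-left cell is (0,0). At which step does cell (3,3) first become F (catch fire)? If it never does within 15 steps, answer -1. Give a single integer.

Step 1: cell (3,3)='T' (+2 fires, +1 burnt)
Step 2: cell (3,3)='T' (+2 fires, +2 burnt)
Step 3: cell (3,3)='T' (+4 fires, +2 burnt)
Step 4: cell (3,3)='F' (+4 fires, +4 burnt)
  -> target ignites at step 4
Step 5: cell (3,3)='.' (+3 fires, +4 burnt)
Step 6: cell (3,3)='.' (+4 fires, +3 burnt)
Step 7: cell (3,3)='.' (+4 fires, +4 burnt)
Step 8: cell (3,3)='.' (+2 fires, +4 burnt)
Step 9: cell (3,3)='.' (+1 fires, +2 burnt)
Step 10: cell (3,3)='.' (+0 fires, +1 burnt)
  fire out at step 10

4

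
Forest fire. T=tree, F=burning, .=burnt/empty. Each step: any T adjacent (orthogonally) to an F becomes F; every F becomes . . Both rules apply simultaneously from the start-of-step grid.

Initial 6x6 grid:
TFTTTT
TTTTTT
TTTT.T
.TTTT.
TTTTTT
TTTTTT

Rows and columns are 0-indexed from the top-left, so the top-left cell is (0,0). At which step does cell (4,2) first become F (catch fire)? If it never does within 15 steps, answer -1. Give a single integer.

Step 1: cell (4,2)='T' (+3 fires, +1 burnt)
Step 2: cell (4,2)='T' (+4 fires, +3 burnt)
Step 3: cell (4,2)='T' (+5 fires, +4 burnt)
Step 4: cell (4,2)='T' (+5 fires, +5 burnt)
Step 5: cell (4,2)='F' (+5 fires, +5 burnt)
  -> target ignites at step 5
Step 6: cell (4,2)='.' (+5 fires, +5 burnt)
Step 7: cell (4,2)='.' (+2 fires, +5 burnt)
Step 8: cell (4,2)='.' (+2 fires, +2 burnt)
Step 9: cell (4,2)='.' (+1 fires, +2 burnt)
Step 10: cell (4,2)='.' (+0 fires, +1 burnt)
  fire out at step 10

5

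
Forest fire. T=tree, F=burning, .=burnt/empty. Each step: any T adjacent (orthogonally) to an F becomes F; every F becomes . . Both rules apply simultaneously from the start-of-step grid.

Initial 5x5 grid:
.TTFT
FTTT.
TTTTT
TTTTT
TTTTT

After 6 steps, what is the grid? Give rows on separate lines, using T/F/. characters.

Step 1: 5 trees catch fire, 2 burn out
  .TF.F
  .FTF.
  FTTTT
  TTTTT
  TTTTT
Step 2: 5 trees catch fire, 5 burn out
  .F...
  ..F..
  .FTFT
  FTTTT
  TTTTT
Step 3: 5 trees catch fire, 5 burn out
  .....
  .....
  ..F.F
  .FTFT
  FTTTT
Step 4: 4 trees catch fire, 5 burn out
  .....
  .....
  .....
  ..F.F
  .FTFT
Step 5: 2 trees catch fire, 4 burn out
  .....
  .....
  .....
  .....
  ..F.F
Step 6: 0 trees catch fire, 2 burn out
  .....
  .....
  .....
  .....
  .....

.....
.....
.....
.....
.....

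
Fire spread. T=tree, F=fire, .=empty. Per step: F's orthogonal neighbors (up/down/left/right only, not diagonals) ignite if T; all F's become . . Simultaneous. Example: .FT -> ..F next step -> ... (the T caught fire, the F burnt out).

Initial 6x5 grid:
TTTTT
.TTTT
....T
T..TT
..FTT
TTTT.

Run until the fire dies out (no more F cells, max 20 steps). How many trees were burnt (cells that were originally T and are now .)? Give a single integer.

Answer: 18

Derivation:
Step 1: +2 fires, +1 burnt (F count now 2)
Step 2: +4 fires, +2 burnt (F count now 4)
Step 3: +2 fires, +4 burnt (F count now 2)
Step 4: +1 fires, +2 burnt (F count now 1)
Step 5: +1 fires, +1 burnt (F count now 1)
Step 6: +2 fires, +1 burnt (F count now 2)
Step 7: +2 fires, +2 burnt (F count now 2)
Step 8: +2 fires, +2 burnt (F count now 2)
Step 9: +1 fires, +2 burnt (F count now 1)
Step 10: +1 fires, +1 burnt (F count now 1)
Step 11: +0 fires, +1 burnt (F count now 0)
Fire out after step 11
Initially T: 19, now '.': 29
Total burnt (originally-T cells now '.'): 18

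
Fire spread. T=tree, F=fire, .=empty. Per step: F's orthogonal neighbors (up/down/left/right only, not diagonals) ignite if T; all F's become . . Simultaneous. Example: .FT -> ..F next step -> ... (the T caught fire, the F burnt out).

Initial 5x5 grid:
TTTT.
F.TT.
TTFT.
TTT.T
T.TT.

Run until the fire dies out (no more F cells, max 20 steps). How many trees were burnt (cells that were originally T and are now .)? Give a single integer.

Step 1: +6 fires, +2 burnt (F count now 6)
Step 2: +6 fires, +6 burnt (F count now 6)
Step 3: +3 fires, +6 burnt (F count now 3)
Step 4: +0 fires, +3 burnt (F count now 0)
Fire out after step 4
Initially T: 16, now '.': 24
Total burnt (originally-T cells now '.'): 15

Answer: 15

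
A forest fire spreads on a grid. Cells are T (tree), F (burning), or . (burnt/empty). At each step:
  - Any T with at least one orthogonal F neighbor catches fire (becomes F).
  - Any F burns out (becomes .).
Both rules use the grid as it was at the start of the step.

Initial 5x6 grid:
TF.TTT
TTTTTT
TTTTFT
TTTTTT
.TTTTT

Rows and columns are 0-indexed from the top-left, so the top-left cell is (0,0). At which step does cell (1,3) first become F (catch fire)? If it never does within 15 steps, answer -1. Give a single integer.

Step 1: cell (1,3)='T' (+6 fires, +2 burnt)
Step 2: cell (1,3)='F' (+10 fires, +6 burnt)
  -> target ignites at step 2
Step 3: cell (1,3)='.' (+7 fires, +10 burnt)
Step 4: cell (1,3)='.' (+3 fires, +7 burnt)
Step 5: cell (1,3)='.' (+0 fires, +3 burnt)
  fire out at step 5

2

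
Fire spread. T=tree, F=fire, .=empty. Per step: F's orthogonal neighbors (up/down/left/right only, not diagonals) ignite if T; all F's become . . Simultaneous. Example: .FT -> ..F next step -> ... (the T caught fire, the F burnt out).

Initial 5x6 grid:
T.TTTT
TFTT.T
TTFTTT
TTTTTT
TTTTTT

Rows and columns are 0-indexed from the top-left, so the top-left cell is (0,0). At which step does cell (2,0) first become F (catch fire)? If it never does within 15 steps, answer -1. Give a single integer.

Step 1: cell (2,0)='T' (+5 fires, +2 burnt)
Step 2: cell (2,0)='F' (+8 fires, +5 burnt)
  -> target ignites at step 2
Step 3: cell (2,0)='.' (+6 fires, +8 burnt)
Step 4: cell (2,0)='.' (+5 fires, +6 burnt)
Step 5: cell (2,0)='.' (+2 fires, +5 burnt)
Step 6: cell (2,0)='.' (+0 fires, +2 burnt)
  fire out at step 6

2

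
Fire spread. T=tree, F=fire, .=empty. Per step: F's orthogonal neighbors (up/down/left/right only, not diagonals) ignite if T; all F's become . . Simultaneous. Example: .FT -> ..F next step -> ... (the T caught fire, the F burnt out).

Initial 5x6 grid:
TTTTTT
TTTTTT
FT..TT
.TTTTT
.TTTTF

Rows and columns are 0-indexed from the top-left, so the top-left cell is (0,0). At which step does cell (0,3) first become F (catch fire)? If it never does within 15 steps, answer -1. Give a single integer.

Step 1: cell (0,3)='T' (+4 fires, +2 burnt)
Step 2: cell (0,3)='T' (+6 fires, +4 burnt)
Step 3: cell (0,3)='T' (+8 fires, +6 burnt)
Step 4: cell (0,3)='T' (+4 fires, +8 burnt)
Step 5: cell (0,3)='F' (+2 fires, +4 burnt)
  -> target ignites at step 5
Step 6: cell (0,3)='.' (+0 fires, +2 burnt)
  fire out at step 6

5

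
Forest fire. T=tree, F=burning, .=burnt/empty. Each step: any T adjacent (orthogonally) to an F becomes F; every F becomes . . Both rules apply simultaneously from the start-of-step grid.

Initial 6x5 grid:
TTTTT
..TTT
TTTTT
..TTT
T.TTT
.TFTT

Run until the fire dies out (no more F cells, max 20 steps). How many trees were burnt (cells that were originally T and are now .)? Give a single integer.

Step 1: +3 fires, +1 burnt (F count now 3)
Step 2: +3 fires, +3 burnt (F count now 3)
Step 3: +3 fires, +3 burnt (F count now 3)
Step 4: +4 fires, +3 burnt (F count now 4)
Step 5: +4 fires, +4 burnt (F count now 4)
Step 6: +3 fires, +4 burnt (F count now 3)
Step 7: +2 fires, +3 burnt (F count now 2)
Step 8: +0 fires, +2 burnt (F count now 0)
Fire out after step 8
Initially T: 23, now '.': 29
Total burnt (originally-T cells now '.'): 22

Answer: 22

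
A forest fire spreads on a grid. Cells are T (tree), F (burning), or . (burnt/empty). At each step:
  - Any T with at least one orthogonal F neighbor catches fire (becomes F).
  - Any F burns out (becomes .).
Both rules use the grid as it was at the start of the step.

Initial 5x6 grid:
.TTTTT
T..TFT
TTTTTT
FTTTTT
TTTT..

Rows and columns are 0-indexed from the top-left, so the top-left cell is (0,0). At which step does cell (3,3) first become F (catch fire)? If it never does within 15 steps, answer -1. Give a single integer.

Step 1: cell (3,3)='T' (+7 fires, +2 burnt)
Step 2: cell (3,3)='T' (+9 fires, +7 burnt)
Step 3: cell (3,3)='F' (+5 fires, +9 burnt)
  -> target ignites at step 3
Step 4: cell (3,3)='.' (+2 fires, +5 burnt)
Step 5: cell (3,3)='.' (+0 fires, +2 burnt)
  fire out at step 5

3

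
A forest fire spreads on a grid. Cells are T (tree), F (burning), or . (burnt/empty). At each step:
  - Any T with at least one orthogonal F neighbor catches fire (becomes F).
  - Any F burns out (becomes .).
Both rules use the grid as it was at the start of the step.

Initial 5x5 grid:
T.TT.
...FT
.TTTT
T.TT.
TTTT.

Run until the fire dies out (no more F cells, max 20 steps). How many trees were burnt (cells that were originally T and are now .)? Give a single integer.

Step 1: +3 fires, +1 burnt (F count now 3)
Step 2: +4 fires, +3 burnt (F count now 4)
Step 3: +3 fires, +4 burnt (F count now 3)
Step 4: +1 fires, +3 burnt (F count now 1)
Step 5: +1 fires, +1 burnt (F count now 1)
Step 6: +1 fires, +1 burnt (F count now 1)
Step 7: +1 fires, +1 burnt (F count now 1)
Step 8: +0 fires, +1 burnt (F count now 0)
Fire out after step 8
Initially T: 15, now '.': 24
Total burnt (originally-T cells now '.'): 14

Answer: 14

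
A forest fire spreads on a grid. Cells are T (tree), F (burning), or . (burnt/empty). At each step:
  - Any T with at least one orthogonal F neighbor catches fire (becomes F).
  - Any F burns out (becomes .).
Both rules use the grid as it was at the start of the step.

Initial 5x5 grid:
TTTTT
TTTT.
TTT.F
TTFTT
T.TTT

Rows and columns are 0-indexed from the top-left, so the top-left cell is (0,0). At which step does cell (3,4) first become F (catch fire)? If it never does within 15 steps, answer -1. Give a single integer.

Step 1: cell (3,4)='F' (+5 fires, +2 burnt)
  -> target ignites at step 1
Step 2: cell (3,4)='.' (+5 fires, +5 burnt)
Step 3: cell (3,4)='.' (+5 fires, +5 burnt)
Step 4: cell (3,4)='.' (+3 fires, +5 burnt)
Step 5: cell (3,4)='.' (+2 fires, +3 burnt)
Step 6: cell (3,4)='.' (+0 fires, +2 burnt)
  fire out at step 6

1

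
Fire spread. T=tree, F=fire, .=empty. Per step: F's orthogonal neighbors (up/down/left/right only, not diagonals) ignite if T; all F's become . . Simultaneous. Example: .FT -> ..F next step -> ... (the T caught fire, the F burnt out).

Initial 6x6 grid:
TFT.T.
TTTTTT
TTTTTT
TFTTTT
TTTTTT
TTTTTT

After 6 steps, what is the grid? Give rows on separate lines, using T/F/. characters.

Step 1: 7 trees catch fire, 2 burn out
  F.F.T.
  TFTTTT
  TFTTTT
  F.FTTT
  TFTTTT
  TTTTTT
Step 2: 8 trees catch fire, 7 burn out
  ....T.
  F.FTTT
  F.FTTT
  ...FTT
  F.FTTT
  TFTTTT
Step 3: 6 trees catch fire, 8 burn out
  ....T.
  ...FTT
  ...FTT
  ....FT
  ...FTT
  F.FTTT
Step 4: 5 trees catch fire, 6 burn out
  ....T.
  ....FT
  ....FT
  .....F
  ....FT
  ...FTT
Step 5: 5 trees catch fire, 5 burn out
  ....F.
  .....F
  .....F
  ......
  .....F
  ....FT
Step 6: 1 trees catch fire, 5 burn out
  ......
  ......
  ......
  ......
  ......
  .....F

......
......
......
......
......
.....F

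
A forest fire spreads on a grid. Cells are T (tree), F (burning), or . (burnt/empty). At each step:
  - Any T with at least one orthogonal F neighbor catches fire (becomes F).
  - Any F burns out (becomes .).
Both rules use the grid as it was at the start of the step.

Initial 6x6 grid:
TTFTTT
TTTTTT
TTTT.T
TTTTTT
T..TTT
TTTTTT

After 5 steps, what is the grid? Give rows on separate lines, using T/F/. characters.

Step 1: 3 trees catch fire, 1 burn out
  TF.FTT
  TTFTTT
  TTTT.T
  TTTTTT
  T..TTT
  TTTTTT
Step 2: 5 trees catch fire, 3 burn out
  F...FT
  TF.FTT
  TTFT.T
  TTTTTT
  T..TTT
  TTTTTT
Step 3: 6 trees catch fire, 5 burn out
  .....F
  F...FT
  TF.F.T
  TTFTTT
  T..TTT
  TTTTTT
Step 4: 4 trees catch fire, 6 burn out
  ......
  .....F
  F....T
  TF.FTT
  T..TTT
  TTTTTT
Step 5: 4 trees catch fire, 4 burn out
  ......
  ......
  .....F
  F...FT
  T..FTT
  TTTTTT

......
......
.....F
F...FT
T..FTT
TTTTTT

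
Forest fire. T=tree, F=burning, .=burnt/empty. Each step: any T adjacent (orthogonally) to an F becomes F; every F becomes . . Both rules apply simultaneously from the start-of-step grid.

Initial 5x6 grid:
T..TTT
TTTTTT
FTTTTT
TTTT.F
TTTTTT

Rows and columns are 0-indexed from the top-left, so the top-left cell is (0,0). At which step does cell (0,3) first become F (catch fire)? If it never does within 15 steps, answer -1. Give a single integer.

Step 1: cell (0,3)='T' (+5 fires, +2 burnt)
Step 2: cell (0,3)='T' (+8 fires, +5 burnt)
Step 3: cell (0,3)='T' (+7 fires, +8 burnt)
Step 4: cell (0,3)='T' (+4 fires, +7 burnt)
Step 5: cell (0,3)='F' (+1 fires, +4 burnt)
  -> target ignites at step 5
Step 6: cell (0,3)='.' (+0 fires, +1 burnt)
  fire out at step 6

5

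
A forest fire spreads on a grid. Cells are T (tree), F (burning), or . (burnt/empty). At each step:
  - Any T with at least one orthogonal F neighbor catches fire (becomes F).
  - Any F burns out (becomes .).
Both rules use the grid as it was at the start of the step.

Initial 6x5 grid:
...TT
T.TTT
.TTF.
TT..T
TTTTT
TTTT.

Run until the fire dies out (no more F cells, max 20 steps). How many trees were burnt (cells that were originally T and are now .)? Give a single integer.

Answer: 19

Derivation:
Step 1: +2 fires, +1 burnt (F count now 2)
Step 2: +4 fires, +2 burnt (F count now 4)
Step 3: +2 fires, +4 burnt (F count now 2)
Step 4: +2 fires, +2 burnt (F count now 2)
Step 5: +3 fires, +2 burnt (F count now 3)
Step 6: +3 fires, +3 burnt (F count now 3)
Step 7: +2 fires, +3 burnt (F count now 2)
Step 8: +1 fires, +2 burnt (F count now 1)
Step 9: +0 fires, +1 burnt (F count now 0)
Fire out after step 9
Initially T: 20, now '.': 29
Total burnt (originally-T cells now '.'): 19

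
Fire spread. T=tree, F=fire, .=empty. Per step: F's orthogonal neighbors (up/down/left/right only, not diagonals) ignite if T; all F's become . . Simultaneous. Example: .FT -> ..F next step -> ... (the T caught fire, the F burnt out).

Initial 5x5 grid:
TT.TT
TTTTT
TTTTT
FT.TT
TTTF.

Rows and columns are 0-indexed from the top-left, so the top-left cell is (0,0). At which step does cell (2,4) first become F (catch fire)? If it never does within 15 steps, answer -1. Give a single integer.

Step 1: cell (2,4)='T' (+5 fires, +2 burnt)
Step 2: cell (2,4)='T' (+5 fires, +5 burnt)
Step 3: cell (2,4)='F' (+5 fires, +5 burnt)
  -> target ignites at step 3
Step 4: cell (2,4)='.' (+4 fires, +5 burnt)
Step 5: cell (2,4)='.' (+1 fires, +4 burnt)
Step 6: cell (2,4)='.' (+0 fires, +1 burnt)
  fire out at step 6

3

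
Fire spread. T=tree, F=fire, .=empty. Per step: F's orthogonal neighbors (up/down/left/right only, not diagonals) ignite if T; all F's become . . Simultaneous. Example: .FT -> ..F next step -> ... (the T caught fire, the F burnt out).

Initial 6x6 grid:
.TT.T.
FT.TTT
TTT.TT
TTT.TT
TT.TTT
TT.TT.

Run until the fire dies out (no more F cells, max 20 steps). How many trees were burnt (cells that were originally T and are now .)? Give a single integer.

Answer: 13

Derivation:
Step 1: +2 fires, +1 burnt (F count now 2)
Step 2: +3 fires, +2 burnt (F count now 3)
Step 3: +4 fires, +3 burnt (F count now 4)
Step 4: +3 fires, +4 burnt (F count now 3)
Step 5: +1 fires, +3 burnt (F count now 1)
Step 6: +0 fires, +1 burnt (F count now 0)
Fire out after step 6
Initially T: 26, now '.': 23
Total burnt (originally-T cells now '.'): 13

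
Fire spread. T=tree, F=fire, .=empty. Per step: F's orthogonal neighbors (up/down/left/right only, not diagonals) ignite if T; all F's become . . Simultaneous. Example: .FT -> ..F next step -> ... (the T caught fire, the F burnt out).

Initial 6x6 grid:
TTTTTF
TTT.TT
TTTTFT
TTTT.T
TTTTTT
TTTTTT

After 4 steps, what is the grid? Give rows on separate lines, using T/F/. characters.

Step 1: 5 trees catch fire, 2 burn out
  TTTTF.
  TTT.FF
  TTTF.F
  TTTT.T
  TTTTTT
  TTTTTT
Step 2: 4 trees catch fire, 5 burn out
  TTTF..
  TTT...
  TTF...
  TTTF.F
  TTTTTT
  TTTTTT
Step 3: 6 trees catch fire, 4 burn out
  TTF...
  TTF...
  TF....
  TTF...
  TTTFTF
  TTTTTT
Step 4: 8 trees catch fire, 6 burn out
  TF....
  TF....
  F.....
  TF....
  TTF.F.
  TTTFTF

TF....
TF....
F.....
TF....
TTF.F.
TTTFTF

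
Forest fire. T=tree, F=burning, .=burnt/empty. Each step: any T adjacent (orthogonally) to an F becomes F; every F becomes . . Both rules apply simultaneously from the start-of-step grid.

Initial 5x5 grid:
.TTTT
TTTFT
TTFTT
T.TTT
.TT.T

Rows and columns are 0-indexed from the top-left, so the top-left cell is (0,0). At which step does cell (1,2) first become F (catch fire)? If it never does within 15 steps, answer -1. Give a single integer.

Step 1: cell (1,2)='F' (+6 fires, +2 burnt)
  -> target ignites at step 1
Step 2: cell (1,2)='.' (+7 fires, +6 burnt)
Step 3: cell (1,2)='.' (+5 fires, +7 burnt)
Step 4: cell (1,2)='.' (+1 fires, +5 burnt)
Step 5: cell (1,2)='.' (+0 fires, +1 burnt)
  fire out at step 5

1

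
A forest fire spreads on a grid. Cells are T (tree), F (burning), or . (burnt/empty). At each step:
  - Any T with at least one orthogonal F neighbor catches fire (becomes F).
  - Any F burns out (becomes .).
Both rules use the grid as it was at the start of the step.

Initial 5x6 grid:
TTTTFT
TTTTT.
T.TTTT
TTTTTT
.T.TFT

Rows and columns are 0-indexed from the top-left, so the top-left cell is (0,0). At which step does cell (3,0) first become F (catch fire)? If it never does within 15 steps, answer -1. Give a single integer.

Step 1: cell (3,0)='T' (+6 fires, +2 burnt)
Step 2: cell (3,0)='T' (+5 fires, +6 burnt)
Step 3: cell (3,0)='T' (+5 fires, +5 burnt)
Step 4: cell (3,0)='T' (+4 fires, +5 burnt)
Step 5: cell (3,0)='F' (+3 fires, +4 burnt)
  -> target ignites at step 5
Step 6: cell (3,0)='.' (+1 fires, +3 burnt)
Step 7: cell (3,0)='.' (+0 fires, +1 burnt)
  fire out at step 7

5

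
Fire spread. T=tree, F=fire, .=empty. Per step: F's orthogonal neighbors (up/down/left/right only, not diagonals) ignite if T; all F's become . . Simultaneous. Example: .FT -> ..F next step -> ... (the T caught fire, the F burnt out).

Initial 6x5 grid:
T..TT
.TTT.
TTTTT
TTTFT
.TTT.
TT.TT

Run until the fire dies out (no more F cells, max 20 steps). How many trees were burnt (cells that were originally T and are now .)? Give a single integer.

Step 1: +4 fires, +1 burnt (F count now 4)
Step 2: +6 fires, +4 burnt (F count now 6)
Step 3: +6 fires, +6 burnt (F count now 6)
Step 4: +4 fires, +6 burnt (F count now 4)
Step 5: +1 fires, +4 burnt (F count now 1)
Step 6: +0 fires, +1 burnt (F count now 0)
Fire out after step 6
Initially T: 22, now '.': 29
Total burnt (originally-T cells now '.'): 21

Answer: 21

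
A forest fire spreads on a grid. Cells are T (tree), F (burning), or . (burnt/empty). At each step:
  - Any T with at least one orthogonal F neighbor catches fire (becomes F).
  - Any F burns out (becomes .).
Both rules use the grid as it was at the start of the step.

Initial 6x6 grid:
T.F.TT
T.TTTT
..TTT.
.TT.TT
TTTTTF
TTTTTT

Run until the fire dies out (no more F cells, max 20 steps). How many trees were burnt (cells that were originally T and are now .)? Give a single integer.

Answer: 24

Derivation:
Step 1: +4 fires, +2 burnt (F count now 4)
Step 2: +5 fires, +4 burnt (F count now 5)
Step 3: +6 fires, +5 burnt (F count now 6)
Step 4: +5 fires, +6 burnt (F count now 5)
Step 5: +3 fires, +5 burnt (F count now 3)
Step 6: +1 fires, +3 burnt (F count now 1)
Step 7: +0 fires, +1 burnt (F count now 0)
Fire out after step 7
Initially T: 26, now '.': 34
Total burnt (originally-T cells now '.'): 24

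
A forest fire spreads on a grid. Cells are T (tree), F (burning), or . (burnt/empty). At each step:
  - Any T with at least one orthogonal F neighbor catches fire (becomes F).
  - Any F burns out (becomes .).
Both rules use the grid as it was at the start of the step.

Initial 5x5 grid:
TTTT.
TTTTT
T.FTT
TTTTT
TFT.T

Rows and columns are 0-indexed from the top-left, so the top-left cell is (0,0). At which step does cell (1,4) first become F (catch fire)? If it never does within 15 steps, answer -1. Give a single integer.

Step 1: cell (1,4)='T' (+6 fires, +2 burnt)
Step 2: cell (1,4)='T' (+6 fires, +6 burnt)
Step 3: cell (1,4)='F' (+6 fires, +6 burnt)
  -> target ignites at step 3
Step 4: cell (1,4)='.' (+2 fires, +6 burnt)
Step 5: cell (1,4)='.' (+0 fires, +2 burnt)
  fire out at step 5

3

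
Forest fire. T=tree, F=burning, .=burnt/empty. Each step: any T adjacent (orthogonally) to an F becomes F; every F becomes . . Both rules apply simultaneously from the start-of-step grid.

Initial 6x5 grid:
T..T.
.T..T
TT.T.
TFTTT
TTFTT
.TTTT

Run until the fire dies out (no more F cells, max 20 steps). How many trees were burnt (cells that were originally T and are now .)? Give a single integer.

Answer: 16

Derivation:
Step 1: +6 fires, +2 burnt (F count now 6)
Step 2: +7 fires, +6 burnt (F count now 7)
Step 3: +3 fires, +7 burnt (F count now 3)
Step 4: +0 fires, +3 burnt (F count now 0)
Fire out after step 4
Initially T: 19, now '.': 27
Total burnt (originally-T cells now '.'): 16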